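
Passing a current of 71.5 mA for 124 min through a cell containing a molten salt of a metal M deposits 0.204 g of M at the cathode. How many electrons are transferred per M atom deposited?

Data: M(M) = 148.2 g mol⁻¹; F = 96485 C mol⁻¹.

Q = I·t = 0.07150 A × 7440.0 s = 532.0 C, so n(e⁻) = 532.0/96485 = 0.005513 mol.
n(M) deposited = 0.204 / 148.2 = 0.001377 mol.
Electrons per atom = n(e⁻)/n(M) = 0.005513 / 0.001377 = 4.01 ≈ 4, so the ion is M⁴⁺.

4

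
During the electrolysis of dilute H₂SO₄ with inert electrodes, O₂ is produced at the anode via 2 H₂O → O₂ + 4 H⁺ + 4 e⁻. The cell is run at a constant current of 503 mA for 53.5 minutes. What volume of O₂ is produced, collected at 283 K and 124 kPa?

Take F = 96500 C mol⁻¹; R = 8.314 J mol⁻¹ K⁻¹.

Q = I·t = 0.5030 A × 3210.0 s = 1615 C.
n(e⁻) = Q/F = 1615 / 96500 = 0.01673 mol.
4 electrons are transferred per O₂ molecule, so n(O₂) = 0.01673 / 4 = 0.004183 mol.
V = nRT/P = (0.004183 × 8.314 × 283) / (124 × 10³ Pa) = 7.94 × 10⁻⁵ m³ = 0.0794 L.

0.0794 L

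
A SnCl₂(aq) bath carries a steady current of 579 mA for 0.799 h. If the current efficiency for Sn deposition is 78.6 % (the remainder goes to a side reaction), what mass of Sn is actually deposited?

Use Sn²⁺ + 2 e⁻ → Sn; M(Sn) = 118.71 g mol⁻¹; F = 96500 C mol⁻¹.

0.805 g

Q = I·t = 0.5790 × 2876.4 = 1665 C.
n(e⁻) = 1665/96500 = 0.01726 mol; theoretically n(Sn) = 0.01726/2 = 0.008629 mol, m_theo = 1.024 g.
At 78.6 % efficiency, m_actual = 0.786 × 1.024 = 0.805 g.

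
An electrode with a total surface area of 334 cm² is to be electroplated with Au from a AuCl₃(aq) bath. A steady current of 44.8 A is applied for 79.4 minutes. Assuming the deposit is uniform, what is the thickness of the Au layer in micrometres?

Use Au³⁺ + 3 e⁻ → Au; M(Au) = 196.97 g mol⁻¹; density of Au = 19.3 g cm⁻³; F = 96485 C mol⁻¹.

Q = I·t = 44.80 × 4764.0 = 213400 C; n(e⁻) = 2.212 mol.
n(Au) = n(e⁻)/3 = 0.7373 mol, so m = 0.7373 × 196.97 = 145.2 g.
Volume = m/ρ = 145.2 / 19.3 = 7.525 cm³.
Thickness = V/A = 7.525 / 334 = 0.0225 cm = 225 μm.

225 μm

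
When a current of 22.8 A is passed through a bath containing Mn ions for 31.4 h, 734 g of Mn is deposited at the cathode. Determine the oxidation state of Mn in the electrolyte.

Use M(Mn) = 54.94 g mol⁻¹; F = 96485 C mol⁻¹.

+2

Q = I·t = 22.80 A × 113040 s = 2577000 C, so n(e⁻) = 2577000/96485 = 26.71 mol.
n(Mn) deposited = 734 / 54.94 = 13.36 mol.
Electrons per atom = n(e⁻)/n(Mn) = 26.71 / 13.36 = 2.00 ≈ 2, so the ion is Mn²⁺.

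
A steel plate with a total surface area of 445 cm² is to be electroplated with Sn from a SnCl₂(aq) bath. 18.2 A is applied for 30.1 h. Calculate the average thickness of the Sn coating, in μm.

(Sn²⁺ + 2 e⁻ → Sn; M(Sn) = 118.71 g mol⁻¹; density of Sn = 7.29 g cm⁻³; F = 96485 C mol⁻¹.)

3740 μm

Q = I·t = 18.20 × 108360 = 1972000 C; n(e⁻) = 20.44 mol.
n(Sn) = n(e⁻)/2 = 10.22 mol, so m = 10.22 × 118.71 = 1213 g.
Volume = m/ρ = 1213 / 7.29 = 166.4 cm³.
Thickness = V/A = 166.4 / 445 = 0.374 cm = 3740 μm.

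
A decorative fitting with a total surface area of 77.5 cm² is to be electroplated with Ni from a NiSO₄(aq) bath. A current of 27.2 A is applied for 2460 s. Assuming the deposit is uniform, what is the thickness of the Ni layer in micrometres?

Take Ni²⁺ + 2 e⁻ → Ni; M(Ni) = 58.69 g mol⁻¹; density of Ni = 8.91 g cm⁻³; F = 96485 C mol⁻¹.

Q = I·t = 27.20 × 2460.0 = 66910 C; n(e⁻) = 0.6935 mol.
n(Ni) = n(e⁻)/2 = 0.3467 mol, so m = 0.3467 × 58.69 = 20.35 g.
Volume = m/ρ = 20.35 / 8.91 = 2.284 cm³.
Thickness = V/A = 2.284 / 77.5 = 0.0295 cm = 295 μm.

295 μm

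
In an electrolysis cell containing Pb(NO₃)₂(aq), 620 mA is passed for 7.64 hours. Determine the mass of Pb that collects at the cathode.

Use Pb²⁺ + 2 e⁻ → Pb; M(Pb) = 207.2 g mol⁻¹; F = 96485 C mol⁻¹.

18.3 g

Q = I·t = 0.6200 A × 27504 s = 17050 C.
n(e⁻) = Q/F = 17050 / 96485 = 0.1767 mol.
Pb²⁺ + 2 e⁻ → Pb, so n(Pb) = n(e⁻)/2 = 0.08837 mol.
m = n·M = 0.08837 × 207.2 = 18.3 g.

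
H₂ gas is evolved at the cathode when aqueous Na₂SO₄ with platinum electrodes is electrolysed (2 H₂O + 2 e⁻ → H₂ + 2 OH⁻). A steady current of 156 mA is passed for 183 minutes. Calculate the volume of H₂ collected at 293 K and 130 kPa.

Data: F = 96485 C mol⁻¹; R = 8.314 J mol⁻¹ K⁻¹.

Q = I·t = 0.1560 A × 10980 s = 1713 C.
n(e⁻) = Q/F = 1713 / 96485 = 0.01775 mol.
2 electrons are transferred per H₂ molecule, so n(H₂) = 0.01775 / 2 = 0.008876 mol.
V = nRT/P = (0.008876 × 8.314 × 293) / (130 × 10³ Pa) = 1.66 × 10⁻⁴ m³ = 0.166 L.

0.166 L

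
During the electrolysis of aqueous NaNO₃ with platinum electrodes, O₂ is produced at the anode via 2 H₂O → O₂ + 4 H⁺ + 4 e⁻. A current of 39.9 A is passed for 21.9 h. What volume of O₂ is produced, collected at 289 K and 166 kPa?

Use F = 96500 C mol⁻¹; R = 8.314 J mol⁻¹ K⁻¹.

Q = I·t = 39.90 A × 78840 s = 3146000 C.
n(e⁻) = Q/F = 3146000 / 96500 = 32.60 mol.
4 electrons are transferred per O₂ molecule, so n(O₂) = 32.60 / 4 = 8.150 mol.
V = nRT/P = (8.150 × 8.314 × 289) / (166 × 10³ Pa) = 0.118 m³ = 118 L.

118 L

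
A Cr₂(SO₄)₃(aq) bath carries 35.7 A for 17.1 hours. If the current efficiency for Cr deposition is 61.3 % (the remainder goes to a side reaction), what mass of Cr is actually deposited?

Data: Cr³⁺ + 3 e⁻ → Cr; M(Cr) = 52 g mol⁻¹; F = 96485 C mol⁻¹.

242 g

Q = I·t = 35.70 × 61560 = 2198000 C.
n(e⁻) = 2198000/96485 = 22.78 mol; theoretically n(Cr) = 22.78/3 = 7.593 mol, m_theo = 394.8 g.
At 61.3 % efficiency, m_actual = 0.613 × 394.8 = 242 g.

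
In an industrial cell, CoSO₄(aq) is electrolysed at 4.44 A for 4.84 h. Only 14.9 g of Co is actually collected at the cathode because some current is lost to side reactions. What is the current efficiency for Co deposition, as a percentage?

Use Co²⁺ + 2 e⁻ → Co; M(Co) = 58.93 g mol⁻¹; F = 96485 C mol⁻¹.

63.1 %

Q = I·t = 4.440 × 17424 = 77360 C; n(e⁻) = 77360/96485 = 0.8018 mol.
Theoretical n(Co) = n(e⁻)/2 = 0.4009 mol, i.e. m_theo = 0.4009 × 58.93 = 23.63 g.
Efficiency = m_actual / m_theo = 14.9 / 23.63 = 63.1 %.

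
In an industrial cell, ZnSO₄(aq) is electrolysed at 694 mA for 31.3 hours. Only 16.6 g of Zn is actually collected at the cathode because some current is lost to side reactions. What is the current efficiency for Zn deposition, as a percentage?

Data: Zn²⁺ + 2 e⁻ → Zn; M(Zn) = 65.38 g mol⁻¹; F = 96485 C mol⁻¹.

Q = I·t = 0.6940 × 112680 = 78200 C; n(e⁻) = 78200/96485 = 0.8105 mol.
Theoretical n(Zn) = n(e⁻)/2 = 0.4052 mol, i.e. m_theo = 0.4052 × 65.38 = 26.49 g.
Efficiency = m_actual / m_theo = 16.6 / 26.49 = 62.7 %.

62.7 %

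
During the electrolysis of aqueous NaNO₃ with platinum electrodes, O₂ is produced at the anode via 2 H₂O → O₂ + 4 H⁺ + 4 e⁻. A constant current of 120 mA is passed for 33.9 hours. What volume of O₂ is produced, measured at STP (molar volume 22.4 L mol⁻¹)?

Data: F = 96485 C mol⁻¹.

Q = I·t = 0.1200 A × 122040 s = 14640 C.
n(e⁻) = Q/F = 14640 / 96485 = 0.1518 mol.
4 electrons are transferred per O₂ molecule, so n(O₂) = 0.1518 / 4 = 0.03795 mol.
V = n × V_m = 0.03795 × 22.4 = 0.850 L.

0.850 L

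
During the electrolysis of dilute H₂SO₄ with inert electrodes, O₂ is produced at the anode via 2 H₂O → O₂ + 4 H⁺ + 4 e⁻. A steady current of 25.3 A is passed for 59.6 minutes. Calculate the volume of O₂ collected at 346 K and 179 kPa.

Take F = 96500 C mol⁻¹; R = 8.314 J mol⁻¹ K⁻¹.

3.77 L

Q = I·t = 25.30 A × 3576.0 s = 90470 C.
n(e⁻) = Q/F = 90470 / 96500 = 0.9375 mol.
4 electrons are transferred per O₂ molecule, so n(O₂) = 0.9375 / 4 = 0.2344 mol.
V = nRT/P = (0.2344 × 8.314 × 346) / (179 × 10³ Pa) = 0.00377 m³ = 3.77 L.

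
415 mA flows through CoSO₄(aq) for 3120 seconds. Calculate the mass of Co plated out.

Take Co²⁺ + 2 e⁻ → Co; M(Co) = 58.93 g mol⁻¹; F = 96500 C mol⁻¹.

Q = I·t = 0.4150 A × 3120.0 s = 1295 C.
n(e⁻) = Q/F = 1295 / 96500 = 0.01342 mol.
Co²⁺ + 2 e⁻ → Co, so n(Co) = n(e⁻)/2 = 0.006709 mol.
m = n·M = 0.006709 × 58.93 = 0.395 g.

0.395 g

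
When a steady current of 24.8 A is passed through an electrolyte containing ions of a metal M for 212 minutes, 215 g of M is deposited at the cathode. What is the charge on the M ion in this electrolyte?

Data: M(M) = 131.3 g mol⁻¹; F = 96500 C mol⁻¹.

+2

Q = I·t = 24.80 A × 12720 s = 315500 C, so n(e⁻) = 315500/96500 = 3.269 mol.
n(M) deposited = 215 / 131.3 = 1.637 mol.
Electrons per atom = n(e⁻)/n(M) = 3.269 / 1.637 = 2.00 ≈ 2, so the ion is M²⁺.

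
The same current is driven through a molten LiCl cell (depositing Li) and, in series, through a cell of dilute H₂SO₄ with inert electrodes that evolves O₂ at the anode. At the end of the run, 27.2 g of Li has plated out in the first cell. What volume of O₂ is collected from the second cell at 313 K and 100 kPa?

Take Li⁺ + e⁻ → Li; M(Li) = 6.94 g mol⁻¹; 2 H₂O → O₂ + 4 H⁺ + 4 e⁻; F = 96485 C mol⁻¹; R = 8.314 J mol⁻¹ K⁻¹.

25.5 L

n(Li) = 27.2 / 6.94 = 3.919 mol, so n(e⁻) = 1 × 3.919 = 3.919 mol.
The cells are in series, so the same 3.919 mol of electrons passes through the second cell.
2 H₂O → O₂ + 4 H⁺ + 4 e⁻ — 4 mol e⁻ per mol O₂, so n(O₂) = 3.919/4 = 0.9798 mol.
V = nRT/P = (0.9798 × 8.314 × 313) / (100 × 10³) = 0.0255 m³ = 25.5 L.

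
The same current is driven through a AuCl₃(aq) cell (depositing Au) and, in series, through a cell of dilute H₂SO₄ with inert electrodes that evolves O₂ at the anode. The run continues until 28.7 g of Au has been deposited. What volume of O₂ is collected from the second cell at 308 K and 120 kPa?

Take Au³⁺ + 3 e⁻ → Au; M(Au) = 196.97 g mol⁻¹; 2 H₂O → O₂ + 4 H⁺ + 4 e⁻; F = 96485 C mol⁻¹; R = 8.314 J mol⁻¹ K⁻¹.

n(Au) = 28.7 / 196.97 = 0.1457 mol, so n(e⁻) = 3 × 0.1457 = 0.4371 mol.
The cells are in series, so the same 0.4371 mol of electrons passes through the second cell.
2 H₂O → O₂ + 4 H⁺ + 4 e⁻ — 4 mol e⁻ per mol O₂, so n(O₂) = 0.4371/4 = 0.1093 mol.
V = nRT/P = (0.1093 × 8.314 × 308) / (120 × 10³) = 0.00233 m³ = 2.33 L.

2.33 L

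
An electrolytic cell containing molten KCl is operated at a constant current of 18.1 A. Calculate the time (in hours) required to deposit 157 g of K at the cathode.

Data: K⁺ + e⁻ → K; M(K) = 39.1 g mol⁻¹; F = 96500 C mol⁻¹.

n(K) = m/M = 157 / 39.1 = 4.015 mol.
Each K atom requires 1 electron, so n(e⁻) = 1 × 4.015 = 4.015 mol.
Q = n(e⁻)·F = 4.015 × 96500 = 387500 C.
t = Q/I = 387500 / 18.10 A = 21410 s = 5.95 h.

5.95 h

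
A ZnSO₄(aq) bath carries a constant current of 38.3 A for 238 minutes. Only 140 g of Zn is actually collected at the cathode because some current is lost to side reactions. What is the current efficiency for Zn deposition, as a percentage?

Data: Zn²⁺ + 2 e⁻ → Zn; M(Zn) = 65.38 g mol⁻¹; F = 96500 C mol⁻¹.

Q = I·t = 38.30 × 14280 = 546900 C; n(e⁻) = 546900/96500 = 5.668 mol.
Theoretical n(Zn) = n(e⁻)/2 = 2.834 mol, i.e. m_theo = 2.834 × 65.38 = 185.3 g.
Efficiency = m_actual / m_theo = 140 / 185.3 = 75.6 %.

75.6 %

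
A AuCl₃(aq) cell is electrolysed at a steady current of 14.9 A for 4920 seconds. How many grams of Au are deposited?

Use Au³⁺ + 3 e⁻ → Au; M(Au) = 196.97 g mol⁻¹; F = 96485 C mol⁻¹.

Q = I·t = 14.90 A × 4920.0 s = 73310 C.
n(e⁻) = Q/F = 73310 / 96485 = 0.7598 mol.
Au³⁺ + 3 e⁻ → Au, so n(Au) = n(e⁻)/3 = 0.2533 mol.
m = n·M = 0.2533 × 196.97 = 49.9 g.

49.9 g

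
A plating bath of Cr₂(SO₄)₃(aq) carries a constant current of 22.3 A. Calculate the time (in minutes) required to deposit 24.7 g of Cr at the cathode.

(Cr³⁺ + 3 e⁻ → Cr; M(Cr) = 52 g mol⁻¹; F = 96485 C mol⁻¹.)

n(Cr) = m/M = 24.7 / 52 = 0.4750 mol.
Each Cr atom requires 3 electrons, so n(e⁻) = 3 × 0.4750 = 1.425 mol.
Q = n(e⁻)·F = 1.425 × 96485 = 137500 C.
t = Q/I = 137500 / 22.30 A = 6166 s = 103 min.

103 min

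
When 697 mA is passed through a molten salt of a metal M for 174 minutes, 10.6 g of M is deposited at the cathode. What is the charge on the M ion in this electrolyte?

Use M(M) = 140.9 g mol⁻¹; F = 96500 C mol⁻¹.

+1

Q = I·t = 0.6970 A × 10440 s = 7277 C, so n(e⁻) = 7277/96500 = 0.07541 mol.
n(M) deposited = 10.6 / 140.9 = 0.07523 mol.
Electrons per atom = n(e⁻)/n(M) = 0.07541 / 0.07523 = 1.00 ≈ 1, so the ion is M⁺.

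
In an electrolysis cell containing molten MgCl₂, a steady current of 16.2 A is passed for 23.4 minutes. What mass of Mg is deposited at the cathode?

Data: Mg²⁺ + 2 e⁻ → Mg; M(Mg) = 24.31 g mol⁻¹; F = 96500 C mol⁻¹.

2.86 g

Q = I·t = 16.20 A × 1404.0 s = 22740 C.
n(e⁻) = Q/F = 22740 / 96500 = 0.2357 mol.
Mg²⁺ + 2 e⁻ → Mg, so n(Mg) = n(e⁻)/2 = 0.1178 mol.
m = n·M = 0.1178 × 24.31 = 2.86 g.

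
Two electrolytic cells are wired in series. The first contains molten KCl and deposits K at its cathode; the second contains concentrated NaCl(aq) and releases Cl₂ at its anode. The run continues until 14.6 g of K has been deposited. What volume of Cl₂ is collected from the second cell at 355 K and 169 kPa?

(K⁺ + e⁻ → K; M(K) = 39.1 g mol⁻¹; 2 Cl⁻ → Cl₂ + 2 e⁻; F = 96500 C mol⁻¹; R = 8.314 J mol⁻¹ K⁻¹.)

n(K) = 14.6 / 39.1 = 0.3734 mol, so n(e⁻) = 1 × 0.3734 = 0.3734 mol.
The cells are in series, so the same 0.3734 mol of electrons passes through the second cell.
2 Cl⁻ → Cl₂ + 2 e⁻ — 2 mol e⁻ per mol Cl₂, so n(Cl₂) = 0.3734/2 = 0.1867 mol.
V = nRT/P = (0.1867 × 8.314 × 355) / (169 × 10³) = 0.00326 m³ = 3.26 L.

3.26 L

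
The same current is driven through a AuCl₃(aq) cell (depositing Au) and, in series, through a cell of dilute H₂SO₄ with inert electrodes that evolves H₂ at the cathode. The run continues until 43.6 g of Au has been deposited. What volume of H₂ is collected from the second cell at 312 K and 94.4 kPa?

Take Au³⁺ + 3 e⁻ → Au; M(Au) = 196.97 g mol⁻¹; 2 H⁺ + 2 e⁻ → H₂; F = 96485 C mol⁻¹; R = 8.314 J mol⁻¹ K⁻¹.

9.12 L

n(Au) = 43.6 / 196.97 = 0.2214 mol, so n(e⁻) = 3 × 0.2214 = 0.6641 mol.
The cells are in series, so the same 0.6641 mol of electrons passes through the second cell.
2 H⁺ + 2 e⁻ → H₂ — 2 mol e⁻ per mol H₂, so n(H₂) = 0.6641/2 = 0.3320 mol.
V = nRT/P = (0.3320 × 8.314 × 312) / (94.4 × 10³) = 0.00912 m³ = 9.12 L.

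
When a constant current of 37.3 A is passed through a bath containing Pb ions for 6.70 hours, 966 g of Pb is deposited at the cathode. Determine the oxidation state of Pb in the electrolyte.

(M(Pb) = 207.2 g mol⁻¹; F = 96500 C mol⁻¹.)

Q = I·t = 37.30 A × 24120 s = 899700 C, so n(e⁻) = 899700/96500 = 9.323 mol.
n(Pb) deposited = 966 / 207.2 = 4.662 mol.
Electrons per atom = n(e⁻)/n(Pb) = 9.323 / 4.662 = 2.00 ≈ 2, so the ion is Pb²⁺.

+2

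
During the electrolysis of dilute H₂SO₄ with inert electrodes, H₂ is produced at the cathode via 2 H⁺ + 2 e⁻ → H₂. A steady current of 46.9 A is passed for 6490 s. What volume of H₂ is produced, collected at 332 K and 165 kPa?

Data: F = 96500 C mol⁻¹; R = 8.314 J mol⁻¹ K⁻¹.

26.4 L

Q = I·t = 46.90 A × 6490.0 s = 304400 C.
n(e⁻) = Q/F = 304400 / 96500 = 3.154 mol.
2 electrons are transferred per H₂ molecule, so n(H₂) = 3.154 / 2 = 1.577 mol.
V = nRT/P = (1.577 × 8.314 × 332) / (165 × 10³ Pa) = 0.0264 m³ = 26.4 L.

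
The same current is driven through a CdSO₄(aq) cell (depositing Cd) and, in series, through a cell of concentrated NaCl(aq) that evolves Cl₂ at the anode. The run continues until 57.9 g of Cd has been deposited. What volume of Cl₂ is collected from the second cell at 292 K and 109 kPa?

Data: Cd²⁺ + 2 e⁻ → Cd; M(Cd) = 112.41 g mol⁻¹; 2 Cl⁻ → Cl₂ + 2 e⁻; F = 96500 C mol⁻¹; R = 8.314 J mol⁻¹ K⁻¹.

n(Cd) = 57.9 / 112.41 = 0.5151 mol, so n(e⁻) = 2 × 0.5151 = 1.030 mol.
The cells are in series, so the same 1.030 mol of electrons passes through the second cell.
2 Cl⁻ → Cl₂ + 2 e⁻ — 2 mol e⁻ per mol Cl₂, so n(Cl₂) = 1.030/2 = 0.5151 mol.
V = nRT/P = (0.5151 × 8.314 × 292) / (109 × 10³) = 0.0115 m³ = 11.5 L.

11.5 L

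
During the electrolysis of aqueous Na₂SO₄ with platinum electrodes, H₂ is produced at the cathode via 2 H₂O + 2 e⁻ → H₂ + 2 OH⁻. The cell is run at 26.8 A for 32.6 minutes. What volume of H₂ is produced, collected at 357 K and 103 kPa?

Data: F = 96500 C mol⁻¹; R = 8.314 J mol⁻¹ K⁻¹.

Q = I·t = 26.80 A × 1956.0 s = 52420 C.
n(e⁻) = Q/F = 52420 / 96500 = 0.5432 mol.
2 electrons are transferred per H₂ molecule, so n(H₂) = 0.5432 / 2 = 0.2716 mol.
V = nRT/P = (0.2716 × 8.314 × 357) / (103 × 10³ Pa) = 0.00783 m³ = 7.83 L.

7.83 L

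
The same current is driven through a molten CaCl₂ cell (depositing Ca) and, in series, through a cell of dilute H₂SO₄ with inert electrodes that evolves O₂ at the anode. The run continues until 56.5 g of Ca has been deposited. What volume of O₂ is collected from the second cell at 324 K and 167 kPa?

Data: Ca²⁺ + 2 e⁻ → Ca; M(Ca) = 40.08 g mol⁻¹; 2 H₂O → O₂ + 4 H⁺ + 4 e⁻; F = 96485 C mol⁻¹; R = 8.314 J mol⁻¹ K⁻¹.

11.4 L

n(Ca) = 56.5 / 40.08 = 1.410 mol, so n(e⁻) = 2 × 1.410 = 2.819 mol.
The cells are in series, so the same 2.819 mol of electrons passes through the second cell.
2 H₂O → O₂ + 4 H⁺ + 4 e⁻ — 4 mol e⁻ per mol O₂, so n(O₂) = 2.819/4 = 0.7048 mol.
V = nRT/P = (0.7048 × 8.314 × 324) / (167 × 10³) = 0.0114 m³ = 11.4 L.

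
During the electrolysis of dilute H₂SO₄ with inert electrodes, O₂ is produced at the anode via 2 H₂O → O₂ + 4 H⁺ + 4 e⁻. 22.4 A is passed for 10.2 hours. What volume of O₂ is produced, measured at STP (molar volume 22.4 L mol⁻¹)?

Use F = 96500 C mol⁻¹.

47.7 L

Q = I·t = 22.40 A × 36720 s = 822500 C.
n(e⁻) = Q/F = 822500 / 96500 = 8.524 mol.
4 electrons are transferred per O₂ molecule, so n(O₂) = 8.524 / 4 = 2.131 mol.
V = n × V_m = 2.131 × 22.4 = 47.7 L.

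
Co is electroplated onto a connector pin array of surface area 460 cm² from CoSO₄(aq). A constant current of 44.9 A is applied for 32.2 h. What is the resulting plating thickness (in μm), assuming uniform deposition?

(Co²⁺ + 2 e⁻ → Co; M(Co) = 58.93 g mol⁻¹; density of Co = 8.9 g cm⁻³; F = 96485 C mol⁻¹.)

Q = I·t = 44.90 × 115920 = 5205000 C; n(e⁻) = 53.94 mol.
n(Co) = n(e⁻)/2 = 26.97 mol, so m = 26.97 × 58.93 = 1589 g.
Volume = m/ρ = 1589 / 8.9 = 178.6 cm³.
Thickness = V/A = 178.6 / 460 = 0.388 cm = 3880 μm.

3880 μm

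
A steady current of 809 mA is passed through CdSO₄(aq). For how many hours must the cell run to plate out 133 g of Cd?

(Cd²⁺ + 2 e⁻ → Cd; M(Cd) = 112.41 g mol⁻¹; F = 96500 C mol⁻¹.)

78.4 h

n(Cd) = m/M = 133 / 112.41 = 1.183 mol.
Each Cd atom requires 2 electrons, so n(e⁻) = 2 × 1.183 = 2.366 mol.
Q = n(e⁻)·F = 2.366 × 96500 = 228400 C.
t = Q/I = 228400 / 0.8090 A = 282300 s = 78.4 h.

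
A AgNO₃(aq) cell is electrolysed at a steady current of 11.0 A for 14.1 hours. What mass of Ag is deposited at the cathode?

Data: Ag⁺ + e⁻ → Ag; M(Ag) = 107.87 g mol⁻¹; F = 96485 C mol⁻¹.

624 g

Q = I·t = 11.00 A × 50760 s = 558400 C.
n(e⁻) = Q/F = 558400 / 96485 = 5.787 mol.
Ag⁺ + e⁻ → Ag, so n(Ag) = n(e⁻)/1 = 5.787 mol.
m = n·M = 5.787 × 107.87 = 624 g.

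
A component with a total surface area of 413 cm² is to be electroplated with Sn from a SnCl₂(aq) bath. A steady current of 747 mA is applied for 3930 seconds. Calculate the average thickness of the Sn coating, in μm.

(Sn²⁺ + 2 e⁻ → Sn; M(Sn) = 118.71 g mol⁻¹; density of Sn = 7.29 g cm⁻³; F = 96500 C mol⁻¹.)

6.00 μm

Q = I·t = 0.7470 × 3930.0 = 2936 C; n(e⁻) = 0.03042 mol.
n(Sn) = n(e⁻)/2 = 0.01521 mol, so m = 0.01521 × 118.71 = 1.806 g.
Volume = m/ρ = 1.806 / 7.29 = 0.2477 cm³.
Thickness = V/A = 0.2477 / 413 = 6.00 × 10⁻⁴ cm = 6.00 μm.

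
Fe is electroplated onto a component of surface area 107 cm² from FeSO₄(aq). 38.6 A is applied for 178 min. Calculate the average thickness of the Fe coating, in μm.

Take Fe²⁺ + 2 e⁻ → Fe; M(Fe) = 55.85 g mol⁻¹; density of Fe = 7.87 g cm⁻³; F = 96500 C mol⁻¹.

Q = I·t = 38.60 × 10680 = 412200 C; n(e⁻) = 4.272 mol.
n(Fe) = n(e⁻)/2 = 2.136 mol, so m = 2.136 × 55.85 = 119.3 g.
Volume = m/ρ = 119.3 / 7.87 = 15.16 cm³.
Thickness = V/A = 15.16 / 107 = 0.142 cm = 1420 μm.

1420 μm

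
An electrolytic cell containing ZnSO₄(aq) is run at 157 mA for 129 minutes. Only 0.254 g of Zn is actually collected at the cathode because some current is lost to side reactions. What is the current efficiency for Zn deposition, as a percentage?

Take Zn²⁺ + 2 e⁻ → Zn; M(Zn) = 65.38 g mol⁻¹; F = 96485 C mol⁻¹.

Q = I·t = 0.1570 × 7740.0 = 1215 C; n(e⁻) = 1215/96485 = 0.01259 mol.
Theoretical n(Zn) = n(e⁻)/2 = 0.006297 mol, i.e. m_theo = 0.006297 × 65.38 = 0.4117 g.
Efficiency = m_actual / m_theo = 0.254 / 0.4117 = 61.7 %.

61.7 %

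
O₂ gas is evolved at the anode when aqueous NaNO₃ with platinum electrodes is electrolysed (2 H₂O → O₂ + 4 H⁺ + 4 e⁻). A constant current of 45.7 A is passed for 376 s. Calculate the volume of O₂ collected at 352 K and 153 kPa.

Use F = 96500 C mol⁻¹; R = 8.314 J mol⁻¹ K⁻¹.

Q = I·t = 45.70 A × 376.00 s = 17180 C.
n(e⁻) = Q/F = 17180 / 96500 = 0.1781 mol.
4 electrons are transferred per O₂ molecule, so n(O₂) = 0.1781 / 4 = 0.04452 mol.
V = nRT/P = (0.04452 × 8.314 × 352) / (153 × 10³ Pa) = 8.51 × 10⁻⁴ m³ = 0.851 L.

0.851 L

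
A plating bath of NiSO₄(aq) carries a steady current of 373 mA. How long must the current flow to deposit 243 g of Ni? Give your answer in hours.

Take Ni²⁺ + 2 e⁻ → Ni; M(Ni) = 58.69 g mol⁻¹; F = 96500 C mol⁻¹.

595 h

n(Ni) = m/M = 243 / 58.69 = 4.140 mol.
Each Ni atom requires 2 electrons, so n(e⁻) = 2 × 4.140 = 8.281 mol.
Q = n(e⁻)·F = 8.281 × 96500 = 799100 C.
t = Q/I = 799100 / 0.3730 A = 2142000 s = 595 h.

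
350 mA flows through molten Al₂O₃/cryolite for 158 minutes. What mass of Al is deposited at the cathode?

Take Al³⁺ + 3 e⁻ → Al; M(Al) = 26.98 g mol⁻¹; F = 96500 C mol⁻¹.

0.309 g

Q = I·t = 0.3500 A × 9480.0 s = 3318 C.
n(e⁻) = Q/F = 3318 / 96500 = 0.03438 mol.
Al³⁺ + 3 e⁻ → Al, so n(Al) = n(e⁻)/3 = 0.01146 mol.
m = n·M = 0.01146 × 26.98 = 0.309 g.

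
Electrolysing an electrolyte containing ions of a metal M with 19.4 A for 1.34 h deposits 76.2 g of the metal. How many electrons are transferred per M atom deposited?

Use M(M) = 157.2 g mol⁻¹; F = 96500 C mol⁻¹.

2

Q = I·t = 19.40 A × 4824.0 s = 93590 C, so n(e⁻) = 93590/96500 = 0.9698 mol.
n(M) deposited = 76.2 / 157.2 = 0.4847 mol.
Electrons per atom = n(e⁻)/n(M) = 0.9698 / 0.4847 = 2.00 ≈ 2, so the ion is M²⁺.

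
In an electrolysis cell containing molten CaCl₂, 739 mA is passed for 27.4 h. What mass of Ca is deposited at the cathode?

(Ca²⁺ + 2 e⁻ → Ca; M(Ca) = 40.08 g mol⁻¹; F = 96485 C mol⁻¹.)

Q = I·t = 0.7390 A × 98640 s = 72890 C.
n(e⁻) = Q/F = 72890 / 96485 = 0.7555 mol.
Ca²⁺ + 2 e⁻ → Ca, so n(Ca) = n(e⁻)/2 = 0.3778 mol.
m = n·M = 0.3778 × 40.08 = 15.1 g.

15.1 g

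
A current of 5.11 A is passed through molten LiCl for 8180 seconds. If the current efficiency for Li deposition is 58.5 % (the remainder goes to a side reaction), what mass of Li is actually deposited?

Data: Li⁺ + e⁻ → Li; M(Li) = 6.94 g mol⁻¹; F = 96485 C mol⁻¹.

1.76 g

Q = I·t = 5.110 × 8180.0 = 41800 C.
n(e⁻) = 41800/96485 = 0.4332 mol; theoretically n(Li) = 0.4332/1 = 0.4332 mol, m_theo = 3.007 g.
At 58.5 % efficiency, m_actual = 0.585 × 3.007 = 1.76 g.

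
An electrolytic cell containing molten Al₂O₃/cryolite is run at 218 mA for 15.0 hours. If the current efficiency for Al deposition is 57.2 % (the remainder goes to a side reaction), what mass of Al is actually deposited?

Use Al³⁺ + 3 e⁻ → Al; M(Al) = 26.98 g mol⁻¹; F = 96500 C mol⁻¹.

Q = I·t = 0.2180 × 54000 = 11770 C.
n(e⁻) = 11770/96500 = 0.1220 mol; theoretically n(Al) = 0.1220/3 = 0.04066 mol, m_theo = 1.097 g.
At 57.2 % efficiency, m_actual = 0.572 × 1.097 = 0.628 g.

0.628 g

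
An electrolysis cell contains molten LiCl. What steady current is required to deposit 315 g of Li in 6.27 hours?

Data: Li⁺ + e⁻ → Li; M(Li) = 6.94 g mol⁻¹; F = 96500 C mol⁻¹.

194 A

n(Li) = 315 / 6.94 = 45.39 mol.
n(e⁻) = 1 × 45.39 = 45.39 mol.
Q = n(e⁻)·F = 45.39 × 96500 = 4380000 C.
I = Q/t = 4380000 / 22572 s = 194 A.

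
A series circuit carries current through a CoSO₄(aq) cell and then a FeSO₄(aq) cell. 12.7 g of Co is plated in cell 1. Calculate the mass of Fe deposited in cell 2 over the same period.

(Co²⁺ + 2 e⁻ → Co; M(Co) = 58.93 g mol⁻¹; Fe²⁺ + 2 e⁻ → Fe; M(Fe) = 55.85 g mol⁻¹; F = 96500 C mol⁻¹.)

12.0 g

n(Co) = 12.7 / 58.93 = 0.2155 mol.
Since Co²⁺ + 2 e⁻ → Co, n(e⁻) passed = 2 × 0.2155 = 0.4310 mol.
Cells in series carry the same charge, so the same 0.4310 mol of electrons passes through cell 2.
Fe²⁺ + 2 e⁻ → Fe, so n(Fe) = 0.4310 / 2 = 0.2155 mol.
m(Fe) = 0.2155 × 55.85 = 12.0 g.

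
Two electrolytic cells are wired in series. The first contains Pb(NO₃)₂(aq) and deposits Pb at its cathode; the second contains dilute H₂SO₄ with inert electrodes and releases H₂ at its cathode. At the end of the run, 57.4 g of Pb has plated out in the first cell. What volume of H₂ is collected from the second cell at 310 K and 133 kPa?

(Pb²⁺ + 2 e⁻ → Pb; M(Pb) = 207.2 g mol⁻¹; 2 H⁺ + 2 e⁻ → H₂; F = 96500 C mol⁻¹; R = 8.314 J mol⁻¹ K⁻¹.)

5.37 L

n(Pb) = 57.4 / 207.2 = 0.2770 mol, so n(e⁻) = 2 × 0.2770 = 0.5541 mol.
The cells are in series, so the same 0.5541 mol of electrons passes through the second cell.
2 H⁺ + 2 e⁻ → H₂ — 2 mol e⁻ per mol H₂, so n(H₂) = 0.5541/2 = 0.2770 mol.
V = nRT/P = (0.2770 × 8.314 × 310) / (133 × 10³) = 0.00537 m³ = 5.37 L.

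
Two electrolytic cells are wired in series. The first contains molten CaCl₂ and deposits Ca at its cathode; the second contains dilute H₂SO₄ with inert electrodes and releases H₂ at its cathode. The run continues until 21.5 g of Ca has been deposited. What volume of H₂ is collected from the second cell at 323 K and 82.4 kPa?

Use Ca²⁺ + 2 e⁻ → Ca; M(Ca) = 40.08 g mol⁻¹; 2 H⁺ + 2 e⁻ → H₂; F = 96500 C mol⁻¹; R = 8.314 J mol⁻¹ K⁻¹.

17.5 L

n(Ca) = 21.5 / 40.08 = 0.5364 mol, so n(e⁻) = 2 × 0.5364 = 1.073 mol.
The cells are in series, so the same 1.073 mol of electrons passes through the second cell.
2 H⁺ + 2 e⁻ → H₂ — 2 mol e⁻ per mol H₂, so n(H₂) = 1.073/2 = 0.5364 mol.
V = nRT/P = (0.5364 × 8.314 × 323) / (82.4 × 10³) = 0.0175 m³ = 17.5 L.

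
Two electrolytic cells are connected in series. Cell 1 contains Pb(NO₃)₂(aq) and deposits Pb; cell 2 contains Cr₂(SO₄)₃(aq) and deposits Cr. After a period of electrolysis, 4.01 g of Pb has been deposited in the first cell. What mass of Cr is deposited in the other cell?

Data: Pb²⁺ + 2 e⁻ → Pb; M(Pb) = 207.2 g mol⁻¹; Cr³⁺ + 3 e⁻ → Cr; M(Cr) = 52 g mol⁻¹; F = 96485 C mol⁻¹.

n(Pb) = 4.01 / 207.2 = 0.01935 mol.
Since Pb²⁺ + 2 e⁻ → Pb, n(e⁻) passed = 2 × 0.01935 = 0.03871 mol.
Cells in series carry the same charge, so the same 0.03871 mol of electrons passes through cell 2.
Cr³⁺ + 3 e⁻ → Cr, so n(Cr) = 0.03871 / 3 = 0.01290 mol.
m(Cr) = 0.01290 × 52 = 0.671 g.

0.671 g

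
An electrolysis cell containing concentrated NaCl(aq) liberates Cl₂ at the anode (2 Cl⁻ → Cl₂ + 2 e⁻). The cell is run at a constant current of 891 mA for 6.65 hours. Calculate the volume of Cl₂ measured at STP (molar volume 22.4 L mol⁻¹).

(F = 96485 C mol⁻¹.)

2.48 L

Q = I·t = 0.8910 A × 23940 s = 21330 C.
n(e⁻) = Q/F = 21330 / 96485 = 0.2211 mol.
2 electrons are transferred per Cl₂ molecule, so n(Cl₂) = 0.2211 / 2 = 0.1105 mol.
V = n × V_m = 0.1105 × 22.4 = 2.48 L.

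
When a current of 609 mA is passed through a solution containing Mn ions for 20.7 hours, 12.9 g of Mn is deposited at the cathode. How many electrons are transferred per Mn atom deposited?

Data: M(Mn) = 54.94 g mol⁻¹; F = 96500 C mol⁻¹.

2

Q = I·t = 0.6090 A × 74520 s = 45380 C, so n(e⁻) = 45380/96500 = 0.4703 mol.
n(Mn) deposited = 12.9 / 54.94 = 0.2348 mol.
Electrons per atom = n(e⁻)/n(Mn) = 0.4703 / 0.2348 = 2.00 ≈ 2, so the ion is Mn²⁺.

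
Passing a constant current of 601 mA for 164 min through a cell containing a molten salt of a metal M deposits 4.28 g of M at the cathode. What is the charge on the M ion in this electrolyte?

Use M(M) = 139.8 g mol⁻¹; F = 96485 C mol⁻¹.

+2

Q = I·t = 0.6010 A × 9840.0 s = 5914 C, so n(e⁻) = 5914/96485 = 0.06129 mol.
n(M) deposited = 4.28 / 139.8 = 0.03062 mol.
Electrons per atom = n(e⁻)/n(M) = 0.06129 / 0.03062 = 2.00 ≈ 2, so the ion is M²⁺.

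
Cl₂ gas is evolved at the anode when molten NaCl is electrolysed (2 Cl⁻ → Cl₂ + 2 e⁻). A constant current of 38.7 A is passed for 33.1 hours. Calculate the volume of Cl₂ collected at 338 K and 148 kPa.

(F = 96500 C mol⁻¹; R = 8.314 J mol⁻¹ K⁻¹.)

454 L

Q = I·t = 38.70 A × 119160 s = 4611000 C.
n(e⁻) = Q/F = 4611000 / 96500 = 47.79 mol.
2 electrons are transferred per Cl₂ molecule, so n(Cl₂) = 47.79 / 2 = 23.89 mol.
V = nRT/P = (23.89 × 8.314 × 338) / (148 × 10³ Pa) = 0.454 m³ = 454 L.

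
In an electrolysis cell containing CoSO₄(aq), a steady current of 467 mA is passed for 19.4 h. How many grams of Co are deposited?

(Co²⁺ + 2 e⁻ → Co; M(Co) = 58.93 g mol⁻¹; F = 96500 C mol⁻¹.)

9.96 g

Q = I·t = 0.4670 A × 69840 s = 32620 C.
n(e⁻) = Q/F = 32620 / 96500 = 0.3380 mol.
Co²⁺ + 2 e⁻ → Co, so n(Co) = n(e⁻)/2 = 0.1690 mol.
m = n·M = 0.1690 × 58.93 = 9.96 g.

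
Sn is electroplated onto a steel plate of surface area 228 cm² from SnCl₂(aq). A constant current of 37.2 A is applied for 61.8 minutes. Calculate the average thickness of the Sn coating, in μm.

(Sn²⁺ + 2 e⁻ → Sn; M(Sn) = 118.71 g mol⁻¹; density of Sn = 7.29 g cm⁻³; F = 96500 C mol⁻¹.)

Q = I·t = 37.20 × 3708.0 = 137900 C; n(e⁻) = 1.429 mol.
n(Sn) = n(e⁻)/2 = 0.7147 mol, so m = 0.7147 × 118.71 = 84.84 g.
Volume = m/ρ = 84.84 / 7.29 = 11.64 cm³.
Thickness = V/A = 11.64 / 228 = 0.0510 cm = 510 μm.

510 μm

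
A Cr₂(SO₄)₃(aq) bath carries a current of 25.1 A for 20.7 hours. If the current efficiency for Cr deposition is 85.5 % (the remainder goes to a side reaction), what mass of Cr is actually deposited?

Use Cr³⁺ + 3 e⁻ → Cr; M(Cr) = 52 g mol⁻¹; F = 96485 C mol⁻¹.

287 g

Q = I·t = 25.10 × 74520 = 1870000 C.
n(e⁻) = 1870000/96485 = 19.39 mol; theoretically n(Cr) = 19.39/3 = 6.462 mol, m_theo = 336.0 g.
At 85.5 % efficiency, m_actual = 0.855 × 336.0 = 287 g.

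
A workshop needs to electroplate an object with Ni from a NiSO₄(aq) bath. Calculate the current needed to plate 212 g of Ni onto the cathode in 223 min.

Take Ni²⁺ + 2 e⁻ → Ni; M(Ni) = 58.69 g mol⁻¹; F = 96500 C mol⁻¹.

52.1 A

n(Ni) = 212 / 58.69 = 3.612 mol.
n(e⁻) = 2 × 3.612 = 7.224 mol.
Q = n(e⁻)·F = 7.224 × 96500 = 697200 C.
I = Q/t = 697200 / 13380 s = 52.1 A.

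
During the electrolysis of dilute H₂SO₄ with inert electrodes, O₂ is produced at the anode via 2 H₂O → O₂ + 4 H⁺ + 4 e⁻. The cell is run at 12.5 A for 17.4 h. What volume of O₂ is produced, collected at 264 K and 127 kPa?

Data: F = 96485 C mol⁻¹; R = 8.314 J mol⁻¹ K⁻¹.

35.1 L

Q = I·t = 12.50 A × 62640 s = 783000 C.
n(e⁻) = Q/F = 783000 / 96485 = 8.115 mol.
4 electrons are transferred per O₂ molecule, so n(O₂) = 8.115 / 4 = 2.029 mol.
V = nRT/P = (2.029 × 8.314 × 264) / (127 × 10³ Pa) = 0.0351 m³ = 35.1 L.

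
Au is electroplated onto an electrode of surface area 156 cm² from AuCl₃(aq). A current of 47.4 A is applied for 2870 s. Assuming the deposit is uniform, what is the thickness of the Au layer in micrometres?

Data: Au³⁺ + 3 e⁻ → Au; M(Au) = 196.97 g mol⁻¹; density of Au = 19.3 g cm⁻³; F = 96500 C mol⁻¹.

307 μm

Q = I·t = 47.40 × 2870.0 = 136000 C; n(e⁻) = 1.410 mol.
n(Au) = n(e⁻)/3 = 0.4699 mol, so m = 0.4699 × 196.97 = 92.56 g.
Volume = m/ρ = 92.56 / 19.3 = 4.796 cm³.
Thickness = V/A = 4.796 / 156 = 0.0307 cm = 307 μm.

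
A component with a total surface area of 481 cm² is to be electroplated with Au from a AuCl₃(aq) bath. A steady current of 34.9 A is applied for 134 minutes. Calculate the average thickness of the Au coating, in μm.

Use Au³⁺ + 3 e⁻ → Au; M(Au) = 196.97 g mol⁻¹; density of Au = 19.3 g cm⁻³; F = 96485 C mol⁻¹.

Q = I·t = 34.90 × 8040.0 = 280600 C; n(e⁻) = 2.908 mol.
n(Au) = n(e⁻)/3 = 0.9694 mol, so m = 0.9694 × 196.97 = 190.9 g.
Volume = m/ρ = 190.9 / 19.3 = 9.893 cm³.
Thickness = V/A = 9.893 / 481 = 0.0206 cm = 206 μm.

206 μm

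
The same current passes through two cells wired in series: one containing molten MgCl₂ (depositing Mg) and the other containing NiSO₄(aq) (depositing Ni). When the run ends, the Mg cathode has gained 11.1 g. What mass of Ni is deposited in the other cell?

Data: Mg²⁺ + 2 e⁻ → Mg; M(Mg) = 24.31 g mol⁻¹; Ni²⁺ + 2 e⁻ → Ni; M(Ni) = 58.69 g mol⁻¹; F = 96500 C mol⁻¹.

n(Mg) = 11.1 / 24.31 = 0.4566 mol.
Since Mg²⁺ + 2 e⁻ → Mg, n(e⁻) passed = 2 × 0.4566 = 0.9132 mol.
Cells in series carry the same charge, so the same 0.9132 mol of electrons passes through cell 2.
Ni²⁺ + 2 e⁻ → Ni, so n(Ni) = 0.9132 / 2 = 0.4566 mol.
m(Ni) = 0.4566 × 58.69 = 26.8 g.

26.8 g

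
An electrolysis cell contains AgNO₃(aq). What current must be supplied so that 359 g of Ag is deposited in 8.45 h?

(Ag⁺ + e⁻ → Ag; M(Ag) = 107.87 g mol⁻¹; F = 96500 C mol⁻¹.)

10.6 A

n(Ag) = 359 / 107.87 = 3.328 mol.
n(e⁻) = 1 × 3.328 = 3.328 mol.
Q = n(e⁻)·F = 3.328 × 96500 = 321200 C.
I = Q/t = 321200 / 30420 s = 10.6 A.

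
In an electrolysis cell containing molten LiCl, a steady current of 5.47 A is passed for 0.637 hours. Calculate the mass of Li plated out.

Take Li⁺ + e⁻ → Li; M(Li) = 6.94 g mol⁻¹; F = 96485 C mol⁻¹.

0.902 g

Q = I·t = 5.470 A × 2293.2 s = 12540 C.
n(e⁻) = Q/F = 12540 / 96485 = 0.1300 mol.
Li⁺ + e⁻ → Li, so n(Li) = n(e⁻)/1 = 0.1300 mol.
m = n·M = 0.1300 × 6.94 = 0.902 g.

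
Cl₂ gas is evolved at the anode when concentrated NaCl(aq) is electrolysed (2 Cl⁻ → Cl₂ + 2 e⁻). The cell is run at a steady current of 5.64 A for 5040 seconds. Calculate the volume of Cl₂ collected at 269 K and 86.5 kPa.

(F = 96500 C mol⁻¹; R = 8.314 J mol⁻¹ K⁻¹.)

3.81 L

Q = I·t = 5.640 A × 5040.0 s = 28430 C.
n(e⁻) = Q/F = 28430 / 96500 = 0.2946 mol.
2 electrons are transferred per Cl₂ molecule, so n(Cl₂) = 0.2946 / 2 = 0.1473 mol.
V = nRT/P = (0.1473 × 8.314 × 269) / (86.5 × 10³ Pa) = 0.00381 m³ = 3.81 L.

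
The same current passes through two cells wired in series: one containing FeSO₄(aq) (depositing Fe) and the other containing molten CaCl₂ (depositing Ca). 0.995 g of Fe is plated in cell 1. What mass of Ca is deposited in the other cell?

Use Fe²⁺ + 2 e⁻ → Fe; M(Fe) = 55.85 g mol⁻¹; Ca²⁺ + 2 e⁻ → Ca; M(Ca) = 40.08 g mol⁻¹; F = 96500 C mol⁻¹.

n(Fe) = 0.995 / 55.85 = 0.01782 mol.
Since Fe²⁺ + 2 e⁻ → Fe, n(e⁻) passed = 2 × 0.01782 = 0.03563 mol.
Cells in series carry the same charge, so the same 0.03563 mol of electrons passes through cell 2.
Ca²⁺ + 2 e⁻ → Ca, so n(Ca) = 0.03563 / 2 = 0.01782 mol.
m(Ca) = 0.01782 × 40.08 = 0.714 g.

0.714 g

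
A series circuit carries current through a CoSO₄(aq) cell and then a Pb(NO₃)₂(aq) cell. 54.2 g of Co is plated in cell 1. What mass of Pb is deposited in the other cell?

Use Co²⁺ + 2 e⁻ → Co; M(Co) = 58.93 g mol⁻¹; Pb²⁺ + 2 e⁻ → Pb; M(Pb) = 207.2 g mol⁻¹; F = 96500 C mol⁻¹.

191 g

n(Co) = 54.2 / 58.93 = 0.9197 mol.
Since Co²⁺ + 2 e⁻ → Co, n(e⁻) passed = 2 × 0.9197 = 1.839 mol.
Cells in series carry the same charge, so the same 1.839 mol of electrons passes through cell 2.
Pb²⁺ + 2 e⁻ → Pb, so n(Pb) = 1.839 / 2 = 0.9197 mol.
m(Pb) = 0.9197 × 207.2 = 191 g.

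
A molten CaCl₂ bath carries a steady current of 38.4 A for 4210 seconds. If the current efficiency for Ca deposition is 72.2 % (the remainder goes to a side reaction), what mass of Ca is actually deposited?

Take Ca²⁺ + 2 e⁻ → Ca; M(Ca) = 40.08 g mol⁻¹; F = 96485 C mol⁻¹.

Q = I·t = 38.40 × 4210.0 = 161700 C.
n(e⁻) = 161700/96485 = 1.676 mol; theoretically n(Ca) = 1.676/2 = 0.8378 mol, m_theo = 33.58 g.
At 72.2 % efficiency, m_actual = 0.722 × 33.58 = 24.2 g.

24.2 g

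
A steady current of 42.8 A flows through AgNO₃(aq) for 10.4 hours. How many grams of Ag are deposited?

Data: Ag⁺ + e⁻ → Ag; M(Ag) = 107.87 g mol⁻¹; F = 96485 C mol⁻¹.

Q = I·t = 42.80 A × 37440 s = 1602000 C.
n(e⁻) = Q/F = 1602000 / 96485 = 16.61 mol.
Ag⁺ + e⁻ → Ag, so n(Ag) = n(e⁻)/1 = 16.61 mol.
m = n·M = 16.61 × 107.87 = 1790 g.

1790 g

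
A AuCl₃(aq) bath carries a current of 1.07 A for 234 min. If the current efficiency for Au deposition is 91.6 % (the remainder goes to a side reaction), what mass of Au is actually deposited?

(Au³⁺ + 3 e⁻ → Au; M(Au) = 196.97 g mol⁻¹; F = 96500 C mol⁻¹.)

9.36 g

Q = I·t = 1.070 × 14040 = 15020 C.
n(e⁻) = 15020/96500 = 0.1557 mol; theoretically n(Au) = 0.1557/3 = 0.05189 mol, m_theo = 10.22 g.
At 91.6 % efficiency, m_actual = 0.916 × 10.22 = 9.36 g.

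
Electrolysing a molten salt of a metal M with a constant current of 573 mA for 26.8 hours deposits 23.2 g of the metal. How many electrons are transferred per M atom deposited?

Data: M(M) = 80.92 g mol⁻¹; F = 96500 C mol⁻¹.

2

Q = I·t = 0.5730 A × 96480 s = 55280 C, so n(e⁻) = 55280/96500 = 0.5729 mol.
n(M) deposited = 23.2 / 80.92 = 0.2867 mol.
Electrons per atom = n(e⁻)/n(M) = 0.5729 / 0.2867 = 2.00 ≈ 2, so the ion is M²⁺.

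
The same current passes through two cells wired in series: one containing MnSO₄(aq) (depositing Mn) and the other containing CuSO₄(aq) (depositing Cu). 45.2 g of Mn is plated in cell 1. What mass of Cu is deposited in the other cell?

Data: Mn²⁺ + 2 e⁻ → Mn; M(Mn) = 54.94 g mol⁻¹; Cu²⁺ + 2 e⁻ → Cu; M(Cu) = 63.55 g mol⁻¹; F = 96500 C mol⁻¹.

n(Mn) = 45.2 / 54.94 = 0.8227 mol.
Since Mn²⁺ + 2 e⁻ → Mn, n(e⁻) passed = 2 × 0.8227 = 1.645 mol.
Cells in series carry the same charge, so the same 1.645 mol of electrons passes through cell 2.
Cu²⁺ + 2 e⁻ → Cu, so n(Cu) = 1.645 / 2 = 0.8227 mol.
m(Cu) = 0.8227 × 63.55 = 52.3 g.

52.3 g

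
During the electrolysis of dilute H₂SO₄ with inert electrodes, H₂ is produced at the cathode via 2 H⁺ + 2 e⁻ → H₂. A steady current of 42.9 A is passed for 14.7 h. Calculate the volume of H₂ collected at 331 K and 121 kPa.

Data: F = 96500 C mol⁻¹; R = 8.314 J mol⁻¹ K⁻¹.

268 L

Q = I·t = 42.90 A × 52920 s = 2270000 C.
n(e⁻) = Q/F = 2270000 / 96500 = 23.53 mol.
2 electrons are transferred per H₂ molecule, so n(H₂) = 23.53 / 2 = 11.76 mol.
V = nRT/P = (11.76 × 8.314 × 331) / (121 × 10³ Pa) = 0.268 m³ = 268 L.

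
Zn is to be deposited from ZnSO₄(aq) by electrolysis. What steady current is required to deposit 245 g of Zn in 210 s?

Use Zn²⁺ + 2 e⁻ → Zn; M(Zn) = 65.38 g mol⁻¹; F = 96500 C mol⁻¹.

3440 A

n(Zn) = 245 / 65.38 = 3.747 mol.
n(e⁻) = 2 × 3.747 = 7.495 mol.
Q = n(e⁻)·F = 7.495 × 96500 = 723200 C.
I = Q/t = 723200 / 210.00 s = 3440 A.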